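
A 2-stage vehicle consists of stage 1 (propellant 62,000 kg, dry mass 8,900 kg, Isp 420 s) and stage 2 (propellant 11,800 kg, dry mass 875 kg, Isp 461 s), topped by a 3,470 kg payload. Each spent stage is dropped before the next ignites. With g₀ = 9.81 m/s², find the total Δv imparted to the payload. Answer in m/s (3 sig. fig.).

Ignition mass of stage 1 = 62,000+8,900 + 11,800+875 + 3,470 = 87,045 kg.
Stage 1: m₀ = 87,045 kg, m_f = 87,045 − 62,000 = 25,045 kg; Δv = 420×9.81×ln(3.476) = 4120.2×1.2458 ≈ 5133 m/s.
Stage 2: m₀ = 16,145 kg, m_f = 16,145 − 11,800 = 4,345 kg; Δv = 461×9.81×ln(3.716) = 4522.4×1.3126 ≈ 5936 m/s.
Total Δv = 5133 + 5936 = 11069 m/s.

Δv ≈ 11100 m/s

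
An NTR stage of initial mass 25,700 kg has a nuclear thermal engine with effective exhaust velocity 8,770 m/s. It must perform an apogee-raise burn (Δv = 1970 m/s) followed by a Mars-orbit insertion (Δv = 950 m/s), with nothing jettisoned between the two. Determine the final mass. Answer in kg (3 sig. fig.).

After the first burn: m = 25700 × exp(−1970/8770.0) = 25700 × 0.79881 = 20,529.4 kg.
After the second burn: m = 20,529.4 × exp(−950/8770.0) = 20,529.4 × 0.89734 = 18,421.9 kg.

final mass ≈ 18400 kg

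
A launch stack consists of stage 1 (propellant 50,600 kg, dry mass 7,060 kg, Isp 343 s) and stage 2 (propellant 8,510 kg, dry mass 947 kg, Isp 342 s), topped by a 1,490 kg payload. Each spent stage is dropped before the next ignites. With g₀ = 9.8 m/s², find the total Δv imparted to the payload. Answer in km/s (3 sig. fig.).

Ignition mass of stage 1 = 50,600+7,060 + 8,510+947 + 1,490 = 68,607 kg.
Stage 1: m₀ = 68,607 kg, m_f = 68,607 − 50,600 = 18,007 kg; Δv = 343×9.8×ln(3.81) = 3361.4×1.3376 ≈ 4496 m/s.
Stage 2: m₀ = 10,947 kg, m_f = 10,947 − 8,510 = 2,437 kg; Δv = 342×9.8×ln(4.492) = 3351.6×1.5023 ≈ 5035 m/s.
Total Δv = 4496 + 5035 = 9531 m/s.

Δv ≈ 9.53 km/s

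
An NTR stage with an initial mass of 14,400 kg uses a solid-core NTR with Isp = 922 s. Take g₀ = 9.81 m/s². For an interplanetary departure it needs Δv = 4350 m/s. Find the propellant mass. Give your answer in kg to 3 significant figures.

v_e = Isp · g₀ = 922 × 9.81 = 9044.8 m/s.
m₀/m_f = exp(Δv / v_e) = exp(4350 / 9044.8) = exp(0.4809) = 1.6176.
m_f = 14,400 / 1.6176 = 8,902.08 kg, so propellant = m₀ − m_f = 14,400 − 8,902.08 = 5,497.92 kg.

propellant mass ≈ 5500 kg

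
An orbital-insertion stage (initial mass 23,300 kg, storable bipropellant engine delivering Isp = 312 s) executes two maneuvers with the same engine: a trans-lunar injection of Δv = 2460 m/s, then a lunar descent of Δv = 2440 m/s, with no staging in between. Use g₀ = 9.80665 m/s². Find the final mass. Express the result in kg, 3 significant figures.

final mass ≈ 4700 kg

v_e = Isp · g₀ = 312 × 9.80665 = 3059.7 m/s.
After the first burn: m = 23300 × exp(−2460/3059.7) = 23300 × 0.44753 = 10,427.4 kg.
After the second burn: m = 10,427.4 × exp(−2440/3059.7) = 10,427.4 × 0.45047 = 4,697.23 kg.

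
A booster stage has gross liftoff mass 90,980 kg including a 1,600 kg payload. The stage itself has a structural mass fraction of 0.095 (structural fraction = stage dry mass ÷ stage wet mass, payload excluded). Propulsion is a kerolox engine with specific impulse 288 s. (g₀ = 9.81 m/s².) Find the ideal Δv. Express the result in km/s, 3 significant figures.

Δv ≈ 6.21 km/s

Stage wet mass = m₀ − payload = 90,980 − 1,600 = 89,380 kg.
Stage dry mass = ε × stage wet mass = 0.095 × 89,380 = 8,491.1 kg.
Burnout mass m_f = stage dry + payload = 8,491.1 + 1,600 = 10,091.1 kg.
v_e = Isp · g₀ = 288 × 9.81 = 2825.3 m/s.
Δv = v_e · ln(90,980/10,091.1) = 2825.3 × ln(9.016) = 2825.3 × 2.1990 ≈ 6213 m/s.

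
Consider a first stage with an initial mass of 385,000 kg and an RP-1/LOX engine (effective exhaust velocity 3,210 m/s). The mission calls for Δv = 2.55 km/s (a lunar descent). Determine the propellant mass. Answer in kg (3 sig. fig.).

propellant mass ≈ 211000 kg

By the Tsiolkovsky rocket equation, m₀/m_f = exp(Δv / v_e) = exp(2550 / 3210.0) = exp(0.7944) = 2.2131.
m_f = 385,000 / 2.2131 = 173,964 kg, so propellant = m₀ − m_f = 385,000 − 173,964 = 211,036 kg.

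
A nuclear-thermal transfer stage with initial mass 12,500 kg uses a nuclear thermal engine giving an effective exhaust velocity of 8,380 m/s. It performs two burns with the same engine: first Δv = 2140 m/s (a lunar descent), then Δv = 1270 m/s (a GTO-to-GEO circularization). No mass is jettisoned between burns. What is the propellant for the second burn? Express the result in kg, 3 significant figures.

propellant for the second burn ≈ 1360 kg

After the first burn: m = 12500 × exp(−2140/8380.0) = 12500 × 0.77463 = 9,682.88 kg.
After the second burn: m = 9,682.88 × exp(−1270/8380.0) = 9,682.88 × 0.85937 = 8,321.18 kg.
Second-burn propellant = 9,682.88 − 8,321.18 = 1,361.7 kg.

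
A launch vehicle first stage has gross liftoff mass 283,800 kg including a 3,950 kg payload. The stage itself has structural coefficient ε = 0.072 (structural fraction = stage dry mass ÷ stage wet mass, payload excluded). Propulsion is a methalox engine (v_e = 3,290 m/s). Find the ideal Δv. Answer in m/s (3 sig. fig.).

Δv ≈ 8110 m/s

Stage wet mass = m₀ − payload = 283,800 − 3,950 = 279,850 kg.
Stage dry mass = ε × stage wet mass = 0.072 × 279,850 = 20,149.2 kg.
Burnout mass m_f = stage dry + payload = 20,149.2 + 3,950 = 24,099.2 kg.
Δv = v_e · ln(283,800/24,099.2) = 3290.0 × ln(11.78) = 3290.0 × 2.4661 ≈ 8113 m/s.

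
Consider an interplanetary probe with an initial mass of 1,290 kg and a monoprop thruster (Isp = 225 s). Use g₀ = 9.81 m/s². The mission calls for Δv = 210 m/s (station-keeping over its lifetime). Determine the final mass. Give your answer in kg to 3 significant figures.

v_e = Isp · g₀ = 225 × 9.81 = 2207.2 m/s.
From the ideal rocket equation, m₀/m_f = exp(Δv / v_e) = exp(210 / 2207.2) = exp(0.0951) = 1.0998.
m_f = m₀ / 1.0998 = 1,290 / 1.0998 = 1,172.94 kg.

final mass ≈ 1170 kg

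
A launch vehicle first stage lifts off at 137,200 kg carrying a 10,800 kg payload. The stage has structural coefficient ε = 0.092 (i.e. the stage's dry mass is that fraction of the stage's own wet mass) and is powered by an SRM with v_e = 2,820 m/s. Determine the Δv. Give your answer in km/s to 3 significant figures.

Δv ≈ 5.11 km/s

Stage wet mass = m₀ − payload = 137,200 − 10,800 = 126,400 kg.
Stage dry mass = ε × stage wet mass = 0.092 × 126,400 = 11,628.8 kg.
Burnout mass m_f = stage dry + payload = 11,628.8 + 10,800 = 22,428.8 kg.
Rocket equation: Δv = v_e · ln(137,200/22,428.8) = 2820.0 × ln(6.117) = 2820.0 × 1.8111 ≈ 5107 m/s.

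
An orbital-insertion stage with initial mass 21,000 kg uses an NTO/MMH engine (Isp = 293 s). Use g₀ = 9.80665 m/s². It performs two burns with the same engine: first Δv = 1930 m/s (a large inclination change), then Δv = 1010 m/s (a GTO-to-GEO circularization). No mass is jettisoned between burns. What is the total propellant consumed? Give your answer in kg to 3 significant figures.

v_e = Isp · g₀ = 293 × 9.80665 = 2873.3 m/s.
After the first burn: m = 21000 × exp(−1930/2873.3) = 21000 × 0.51084 = 10,727.6 kg.
After the second burn: m = 10,727.6 × exp(−1010/2873.3) = 10,727.6 × 0.70363 = 7,548.26 kg.
Total propellant = m₀ − m_final = 21000 − 7,548.26 = 13,451.74 kg.

total propellant consumed ≈ 13500 kg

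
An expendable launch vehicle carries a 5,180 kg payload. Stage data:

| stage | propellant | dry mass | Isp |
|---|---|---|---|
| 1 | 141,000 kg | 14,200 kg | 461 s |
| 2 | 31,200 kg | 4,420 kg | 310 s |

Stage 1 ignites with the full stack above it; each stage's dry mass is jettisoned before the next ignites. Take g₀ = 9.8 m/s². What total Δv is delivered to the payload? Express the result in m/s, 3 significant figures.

Ignition mass of stage 1 = 141,000+14,200 + 31,200+4,420 + 5,180 = 196,000 kg.
Stage 1: m₀ = 196,000 kg, m_f = 196,000 − 141,000 = 55,000 kg; Δv = 461×9.8×ln(3.564) = 4517.8×1.2708 ≈ 5741 m/s.
Stage 2: m₀ = 40,800 kg, m_f = 40,800 − 31,200 = 9,600 kg; Δv = 310×9.8×ln(4.25) = 3038.0×1.4469 ≈ 4396 m/s.
Total Δv = 5741 + 4396 = 10137 m/s.

Δv ≈ 10100 m/s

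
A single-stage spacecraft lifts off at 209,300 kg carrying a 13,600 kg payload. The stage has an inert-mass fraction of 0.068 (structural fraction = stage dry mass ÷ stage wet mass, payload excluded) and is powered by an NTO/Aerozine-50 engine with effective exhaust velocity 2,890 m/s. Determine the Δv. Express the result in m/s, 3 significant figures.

Δv ≈ 5930 m/s

Stage wet mass = m₀ − payload = 209,300 − 13,600 = 195,700 kg.
Stage dry mass = ε × stage wet mass = 0.068 × 195,700 = 13,307.6 kg.
Burnout mass m_f = stage dry + payload = 13,307.6 + 13,600 = 26,907.6 kg.
From the ideal rocket equation, Δv = v_e · ln(209,300/26,907.6) = 2890.0 × ln(7.778) = 2890.0 × 2.0514 ≈ 5928 m/s.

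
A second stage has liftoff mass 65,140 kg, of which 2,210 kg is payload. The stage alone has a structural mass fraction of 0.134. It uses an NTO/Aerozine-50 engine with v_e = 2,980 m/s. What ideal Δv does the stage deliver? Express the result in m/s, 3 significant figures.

Δv ≈ 5400 m/s

Stage wet mass = m₀ − payload = 65,140 − 2,210 = 62,930 kg.
Stage dry mass = ε × stage wet mass = 0.134 × 62,930 = 8,432.62 kg.
Burnout mass m_f = stage dry + payload = 8,432.62 + 2,210 = 10,642.62 kg.
Δv = v_e · ln(65,140/10,642.62) = 2980.0 × ln(6.121) = 2980.0 × 1.8117 ≈ 5399 m/s.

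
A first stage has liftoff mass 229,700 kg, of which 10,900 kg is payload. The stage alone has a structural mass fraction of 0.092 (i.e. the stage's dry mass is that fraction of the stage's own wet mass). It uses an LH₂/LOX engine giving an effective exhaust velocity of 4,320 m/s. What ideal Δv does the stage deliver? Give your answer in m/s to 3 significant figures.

Stage wet mass = m₀ − payload = 229,700 − 10,900 = 218,800 kg.
Stage dry mass = ε × stage wet mass = 0.092 × 218,800 = 20,129.6 kg.
Burnout mass m_f = stage dry + payload = 20,129.6 + 10,900 = 31,029.6 kg.
Using Δv = v_e ln(m₀/m_f): Δv = v_e · ln(229,700/31,029.6) = 4320.0 × ln(7.403) = 4320.0 × 2.0018 ≈ 8648 m/s.

Δv ≈ 8650 m/s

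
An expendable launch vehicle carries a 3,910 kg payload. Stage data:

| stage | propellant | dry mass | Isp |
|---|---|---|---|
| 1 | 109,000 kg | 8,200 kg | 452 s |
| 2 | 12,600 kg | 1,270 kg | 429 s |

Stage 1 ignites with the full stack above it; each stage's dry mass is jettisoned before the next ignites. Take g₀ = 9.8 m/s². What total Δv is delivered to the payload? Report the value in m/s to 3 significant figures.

Ignition mass of stage 1 = 109,000+8,200 + 12,600+1,270 + 3,910 = 134,980 kg.
Stage 1: m₀ = 134,980 kg, m_f = 134,980 − 109,000 = 25,980 kg; Δv = 452×9.8×ln(5.196) = 4429.6×1.6478 ≈ 7299 m/s.
Stage 2: m₀ = 17,780 kg, m_f = 17,780 − 12,600 = 5,180 kg; Δv = 429×9.8×ln(3.432) = 4204.2×1.2333 ≈ 5185 m/s.
Total Δv = 7299 + 5185 = 12484 m/s.

Δv ≈ 12500 m/s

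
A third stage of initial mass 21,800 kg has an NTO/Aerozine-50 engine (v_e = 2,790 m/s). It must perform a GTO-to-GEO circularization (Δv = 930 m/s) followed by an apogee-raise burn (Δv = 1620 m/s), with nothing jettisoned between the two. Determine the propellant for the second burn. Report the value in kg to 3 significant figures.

After the first burn: m = 21800 × exp(−930/2790.0) = 21800 × 0.71653 = 15,620.4 kg.
After the second burn: m = 15,620.4 × exp(−1620/2790.0) = 15,620.4 × 0.55954 = 8,740.24 kg.
Second-burn propellant = 15,620.4 − 8,740.24 = 6,880.16 kg.

propellant for the second burn ≈ 6880 kg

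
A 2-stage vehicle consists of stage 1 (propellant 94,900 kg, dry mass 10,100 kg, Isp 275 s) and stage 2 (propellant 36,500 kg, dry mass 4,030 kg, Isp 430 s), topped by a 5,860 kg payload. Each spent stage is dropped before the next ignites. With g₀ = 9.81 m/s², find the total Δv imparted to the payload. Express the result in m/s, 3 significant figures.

Δv ≈ 9180 m/s

Ignition mass of stage 1 = 94,900+10,100 + 36,500+4,030 + 5,860 = 151,390 kg.
Stage 1: m₀ = 151,390 kg, m_f = 151,390 − 94,900 = 56,490 kg; Δv = 275×9.81×ln(2.68) = 2697.8×0.9858 ≈ 2659 m/s.
Stage 2: m₀ = 46,390 kg, m_f = 46,390 − 36,500 = 9,890 kg; Δv = 430×9.81×ln(4.691) = 4218.3×1.5456 ≈ 6520 m/s.
Total Δv = 2659 + 6520 = 9179 m/s.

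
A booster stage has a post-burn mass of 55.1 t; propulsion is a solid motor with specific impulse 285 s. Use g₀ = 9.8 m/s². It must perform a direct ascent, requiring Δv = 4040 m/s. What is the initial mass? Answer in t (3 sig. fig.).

initial mass ≈ 234 t

v_e = Isp · g₀ = 285 × 9.8 = 2793.0 m/s.
Using Δv = v_e ln(m₀/m_f): m₀/m_f = exp(Δv / v_e) = exp(4040 / 2793.0) = exp(1.4465) = 4.2481.
m₀ = m_f × 4.2481 = 55.1 × 4.2481 = 234.07 t.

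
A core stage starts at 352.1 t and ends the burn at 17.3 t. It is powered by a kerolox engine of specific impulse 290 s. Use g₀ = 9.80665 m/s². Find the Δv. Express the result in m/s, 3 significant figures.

v_e = Isp · g₀ = 290 × 9.80665 = 2843.9 m/s.
By the Tsiolkovsky rocket equation, Δv = v_e · ln(m₀/m_f) = 2843.9 × ln(20.35) = 2843.9 × 3.0132 ≈ 8569.4 m/s.

Δv ≈ 8570 m/s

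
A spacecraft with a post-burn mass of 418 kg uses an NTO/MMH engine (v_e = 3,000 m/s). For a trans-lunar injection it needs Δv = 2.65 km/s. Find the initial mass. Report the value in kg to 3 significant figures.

initial mass ≈ 1010 kg

From the ideal rocket equation, m₀/m_f = exp(Δv / v_e) = exp(2650 / 3000.0) = exp(0.8833) = 2.4189.
m₀ = m_f × 2.4189 = 418 × 2.4189 = 1,011.1 kg.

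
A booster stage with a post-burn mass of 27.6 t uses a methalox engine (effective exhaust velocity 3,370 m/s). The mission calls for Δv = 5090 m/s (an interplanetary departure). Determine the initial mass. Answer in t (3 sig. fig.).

initial mass ≈ 125 t

m₀/m_f = exp(Δv / v_e) = exp(5090 / 3370.0) = exp(1.5104) = 4.5285.
m₀ = m_f × 4.5285 = 27.6 × 4.5285 = 124.987 t.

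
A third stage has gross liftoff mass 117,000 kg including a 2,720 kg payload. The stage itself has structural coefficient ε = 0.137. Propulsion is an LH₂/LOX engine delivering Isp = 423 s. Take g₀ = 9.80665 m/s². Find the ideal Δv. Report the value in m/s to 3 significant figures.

Δv ≈ 7680 m/s

Stage wet mass = m₀ − payload = 117,000 − 2,720 = 114,280 kg.
Stage dry mass = ε × stage wet mass = 0.137 × 114,280 = 15,656.4 kg.
Burnout mass m_f = stage dry + payload = 15,656.4 + 2,720 = 18,376.4 kg.
v_e = Isp · g₀ = 423 × 9.80665 = 4148.2 m/s.
By the Tsiolkovsky rocket equation, Δv = v_e · ln(117,000/18,376.4) = 4148.2 × ln(6.367) = 4148.2 × 1.8511 ≈ 7679 m/s.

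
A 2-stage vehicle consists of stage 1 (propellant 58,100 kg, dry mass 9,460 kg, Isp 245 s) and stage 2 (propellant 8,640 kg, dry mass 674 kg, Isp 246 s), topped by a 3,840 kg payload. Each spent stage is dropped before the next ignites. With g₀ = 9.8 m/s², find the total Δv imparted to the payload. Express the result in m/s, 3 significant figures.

Δv ≈ 5630 m/s

Ignition mass of stage 1 = 58,100+9,460 + 8,640+674 + 3,840 = 80,714 kg.
Stage 1: m₀ = 80,714 kg, m_f = 80,714 − 58,100 = 22,614 kg; Δv = 245×9.8×ln(3.569) = 2401.0×1.2723 ≈ 3055 m/s.
Stage 2: m₀ = 13,154 kg, m_f = 13,154 − 8,640 = 4,514 kg; Δv = 246×9.8×ln(2.914) = 2410.8×1.0695 ≈ 2578 m/s.
Total Δv = 3055 + 2578 = 5633 m/s.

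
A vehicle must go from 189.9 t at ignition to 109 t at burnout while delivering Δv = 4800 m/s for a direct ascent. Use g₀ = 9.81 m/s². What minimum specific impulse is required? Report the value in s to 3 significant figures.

Isp ≈ 881 s

ln(m₀/m_f) = ln(189900/109000) = ln(1.742) = 0.5551.
Using Δv = v_e ln(m₀/m_f): v_e = Δv / ln(m₀/m_f) = 4800 / 0.5551 = 8646.3 m/s.
Isp = v_e / g₀ = 8646.3 / 9.81 = 881.4 s.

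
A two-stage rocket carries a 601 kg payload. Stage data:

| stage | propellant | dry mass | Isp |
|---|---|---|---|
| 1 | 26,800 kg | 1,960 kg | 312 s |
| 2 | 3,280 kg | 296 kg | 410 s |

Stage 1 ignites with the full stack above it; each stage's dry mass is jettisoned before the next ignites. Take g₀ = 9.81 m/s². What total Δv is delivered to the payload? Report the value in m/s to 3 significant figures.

Ignition mass of stage 1 = 26,800+1,960 + 3,280+296 + 601 = 32,937 kg.
Stage 1: m₀ = 32,937 kg, m_f = 32,937 − 26,800 = 6,137 kg; Δv = 312×9.81×ln(5.367) = 3060.7×1.6803 ≈ 5143 m/s.
Stage 2: m₀ = 4,177 kg, m_f = 4,177 − 3,280 = 897 kg; Δv = 410×9.81×ln(4.657) = 4022.1×1.5383 ≈ 6187 m/s.
Total Δv = 5143 + 6187 = 11330 m/s.

Δv ≈ 11300 m/s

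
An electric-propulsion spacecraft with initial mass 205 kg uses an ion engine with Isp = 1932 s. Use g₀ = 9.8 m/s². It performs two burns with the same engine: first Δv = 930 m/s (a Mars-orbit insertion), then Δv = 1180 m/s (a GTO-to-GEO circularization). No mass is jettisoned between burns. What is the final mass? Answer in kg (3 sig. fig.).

v_e = Isp · g₀ = 1932 × 9.8 = 18933.6 m/s.
After the first burn: m = 205 × exp(−930/18933.6) = 205 × 0.95207 = 195.174 kg.
After the second burn: m = 195.174 × exp(−1180/18933.6) = 195.174 × 0.93958 = 183.382 kg.

final mass ≈ 183 kg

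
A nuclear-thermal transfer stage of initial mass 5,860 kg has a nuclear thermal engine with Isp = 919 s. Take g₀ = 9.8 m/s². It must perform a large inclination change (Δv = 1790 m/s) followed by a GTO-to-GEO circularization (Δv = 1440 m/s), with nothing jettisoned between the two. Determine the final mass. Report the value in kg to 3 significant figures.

final mass ≈ 4090 kg

v_e = Isp · g₀ = 919 × 9.8 = 9006.2 m/s.
After the first burn: m = 5860 × exp(−1790/9006.2) = 5860 × 0.81975 = 4,803.74 kg.
After the second burn: m = 4,803.74 × exp(−1440/9006.2) = 4,803.74 × 0.85224 = 4,093.94 kg.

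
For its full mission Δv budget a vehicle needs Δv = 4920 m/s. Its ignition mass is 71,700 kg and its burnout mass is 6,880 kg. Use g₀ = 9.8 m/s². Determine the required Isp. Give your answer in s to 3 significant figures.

Isp ≈ 214 s

ln(m₀/m_f) = ln(71700/6880) = ln(10.42) = 2.3439.
v_e = Δv / ln(m₀/m_f) = 4920 / 2.3439 = 2099.1 m/s.
Isp = v_e / g₀ = 2099.1 / 9.8 = 214.2 s.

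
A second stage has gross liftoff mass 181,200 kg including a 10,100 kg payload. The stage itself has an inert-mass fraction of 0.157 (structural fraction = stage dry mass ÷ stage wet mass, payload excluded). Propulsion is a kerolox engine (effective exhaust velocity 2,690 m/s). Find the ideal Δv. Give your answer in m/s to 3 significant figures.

Δv ≈ 4280 m/s

Stage wet mass = m₀ − payload = 181,200 − 10,100 = 171,100 kg.
Stage dry mass = ε × stage wet mass = 0.157 × 171,100 = 26,862.7 kg.
Burnout mass m_f = stage dry + payload = 26,862.7 + 10,100 = 36,962.7 kg.
Δv = v_e · ln(181,200/36,962.7) = 2690.0 × ln(4.902) = 2690.0 × 1.5897 ≈ 4276 m/s.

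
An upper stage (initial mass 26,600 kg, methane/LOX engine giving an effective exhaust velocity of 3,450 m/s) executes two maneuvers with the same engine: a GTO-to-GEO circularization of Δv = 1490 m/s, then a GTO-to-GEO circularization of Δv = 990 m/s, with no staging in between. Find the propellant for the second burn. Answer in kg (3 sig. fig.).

After the first burn: m = 26600 × exp(−1490/3450.0) = 26600 × 0.64928 = 17,270.8 kg.
After the second burn: m = 17,270.8 × exp(−990/3450.0) = 17,270.8 × 0.75054 = 12,962.4 kg.
Second-burn propellant = 17,270.8 − 12,962.4 = 4,308.4 kg.

propellant for the second burn ≈ 4310 kg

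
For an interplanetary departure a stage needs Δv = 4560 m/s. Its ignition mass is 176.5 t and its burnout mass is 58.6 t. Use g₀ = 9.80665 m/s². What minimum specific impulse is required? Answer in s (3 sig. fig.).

Isp ≈ 422 s

ln(m₀/m_f) = ln(176500/58600) = ln(3.012) = 1.1026.
v_e = Δv / ln(m₀/m_f) = 4560 / 1.1026 = 4135.7 m/s.
Isp = v_e / g₀ = 4135.7 / 9.80665 = 421.7 s.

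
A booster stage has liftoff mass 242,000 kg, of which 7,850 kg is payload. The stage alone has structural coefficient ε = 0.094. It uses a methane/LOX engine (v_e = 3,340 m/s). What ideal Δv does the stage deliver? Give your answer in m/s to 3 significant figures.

Stage wet mass = m₀ − payload = 242,000 − 7,850 = 234,150 kg.
Stage dry mass = ε × stage wet mass = 0.094 × 234,150 = 22,010.1 kg.
Burnout mass m_f = stage dry + payload = 22,010.1 + 7,850 = 29,860.1 kg.
From the ideal rocket equation, Δv = v_e · ln(242,000/29,860.1) = 3340.0 × ln(8.104) = 3340.0 × 2.0924 ≈ 6989 m/s.

Δv ≈ 6990 m/s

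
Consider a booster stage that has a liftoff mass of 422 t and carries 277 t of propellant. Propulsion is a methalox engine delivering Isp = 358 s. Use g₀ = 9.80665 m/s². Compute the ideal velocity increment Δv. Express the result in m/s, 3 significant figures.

Δv ≈ 3750 m/s

v_e = Isp · g₀ = 358 × 9.80665 = 3510.8 m/s.
m_f = m₀ − m_prop = 422 − 277 = 145 t.
Rocket equation: Δv = v_e · ln(m₀/m_f) = 3510.8 × ln(2.91) = 3510.8 × 1.0683 ≈ 3750.5 m/s.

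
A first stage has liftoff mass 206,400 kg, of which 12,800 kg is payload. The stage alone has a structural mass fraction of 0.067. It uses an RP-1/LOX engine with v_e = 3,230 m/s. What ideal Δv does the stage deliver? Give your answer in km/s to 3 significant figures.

Stage wet mass = m₀ − payload = 206,400 − 12,800 = 193,600 kg.
Stage dry mass = ε × stage wet mass = 0.067 × 193,600 = 12,971.2 kg.
Burnout mass m_f = stage dry + payload = 12,971.2 + 12,800 = 25,771.2 kg.
Δv = v_e · ln(206,400/25,771.2) = 3230.0 × ln(8.009) = 3230.0 × 2.0806 ≈ 6720 m/s.

Δv ≈ 6.72 km/s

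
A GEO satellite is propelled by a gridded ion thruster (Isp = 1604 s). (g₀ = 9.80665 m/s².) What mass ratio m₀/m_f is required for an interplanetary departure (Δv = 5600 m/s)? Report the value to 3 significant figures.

v_e = Isp · g₀ = 1604 × 9.80665 = 15729.9 m/s.
Rocket equation: m₀/m_f = exp(Δv / v_e) = exp(5600 / 15729.9) = exp(0.3560) = 1.4276.

mass ratio ≈ 1.43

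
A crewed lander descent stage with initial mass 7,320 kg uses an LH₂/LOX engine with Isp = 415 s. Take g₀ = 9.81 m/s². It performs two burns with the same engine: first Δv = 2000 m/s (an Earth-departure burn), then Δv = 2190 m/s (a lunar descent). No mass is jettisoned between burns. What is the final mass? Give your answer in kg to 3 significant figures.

v_e = Isp · g₀ = 415 × 9.81 = 4071.2 m/s.
After the first burn: m = 7320 × exp(−2000/4071.2) = 7320 × 0.61185 = 4,478.74 kg.
After the second burn: m = 4,478.74 × exp(−2190/4071.2) = 4,478.74 × 0.58395 = 2,615.36 kg.

final mass ≈ 2620 kg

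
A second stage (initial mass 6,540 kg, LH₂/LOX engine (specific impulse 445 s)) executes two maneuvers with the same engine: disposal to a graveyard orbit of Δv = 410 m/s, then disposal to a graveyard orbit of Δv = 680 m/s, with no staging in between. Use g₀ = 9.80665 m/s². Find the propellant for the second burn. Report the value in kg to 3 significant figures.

propellant for the second burn ≈ 859 kg

v_e = Isp · g₀ = 445 × 9.80665 = 4364.0 m/s.
After the first burn: m = 6540 × exp(−410/4364.0) = 6540 × 0.91033 = 5,953.56 kg.
After the second burn: m = 5,953.56 × exp(−680/4364.0) = 5,953.56 × 0.85571 = 5,094.52 kg.
Second-burn propellant = 5,953.56 − 5,094.52 = 859.04 kg.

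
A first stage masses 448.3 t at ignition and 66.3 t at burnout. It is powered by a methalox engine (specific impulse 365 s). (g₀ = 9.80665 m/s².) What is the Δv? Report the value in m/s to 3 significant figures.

v_e = Isp · g₀ = 365 × 9.80665 = 3579.4 m/s.
Using Δv = v_e ln(m₀/m_f): Δv = v_e · ln(m₀/m_f) = 3579.4 × ln(6.762) = 3579.4 × 1.9113 ≈ 6841.3 m/s.

Δv ≈ 6840 m/s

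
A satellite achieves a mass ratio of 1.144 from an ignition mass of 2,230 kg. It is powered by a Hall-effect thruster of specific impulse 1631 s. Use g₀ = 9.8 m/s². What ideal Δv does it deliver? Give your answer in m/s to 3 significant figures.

v_e = Isp · g₀ = 1631 × 9.8 = 15983.8 m/s.
Rocket equation: Δv = v_e · ln(1.144) = 15983.8 × 0.1345 ≈ 2150.3 m/s.

Δv ≈ 2150 m/s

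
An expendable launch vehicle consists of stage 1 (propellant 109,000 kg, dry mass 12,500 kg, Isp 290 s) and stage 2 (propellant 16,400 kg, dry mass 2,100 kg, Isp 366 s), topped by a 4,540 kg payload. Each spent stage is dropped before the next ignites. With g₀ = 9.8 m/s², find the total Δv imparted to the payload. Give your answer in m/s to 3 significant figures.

Ignition mass of stage 1 = 109,000+12,500 + 16,400+2,100 + 4,540 = 144,540 kg.
Stage 1: m₀ = 144,540 kg, m_f = 144,540 − 109,000 = 35,540 kg; Δv = 290×9.8×ln(4.067) = 2842.0×1.4029 ≈ 3987 m/s.
Stage 2: m₀ = 23,040 kg, m_f = 23,040 − 16,400 = 6,640 kg; Δv = 366×9.8×ln(3.47) = 3586.8×1.2441 ≈ 4462 m/s.
Total Δv = 3987 + 4462 = 8449 m/s.

Δv ≈ 8450 m/s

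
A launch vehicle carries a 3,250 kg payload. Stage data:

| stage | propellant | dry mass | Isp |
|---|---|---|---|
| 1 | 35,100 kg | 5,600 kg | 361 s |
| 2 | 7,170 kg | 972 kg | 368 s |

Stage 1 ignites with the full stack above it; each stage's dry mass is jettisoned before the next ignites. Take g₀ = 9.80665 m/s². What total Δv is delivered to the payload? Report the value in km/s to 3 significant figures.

Ignition mass of stage 1 = 35,100+5,600 + 7,170+972 + 3,250 = 52,092 kg.
Stage 1: m₀ = 52,092 kg, m_f = 52,092 − 35,100 = 16,992 kg; Δv = 361×9.80665×ln(3.066) = 3540.2×1.1203 ≈ 3966 m/s.
Stage 2: m₀ = 11,392 kg, m_f = 11,392 − 7,170 = 4,222 kg; Δv = 368×9.80665×ln(2.698) = 3608.8×0.9926 ≈ 3582 m/s.
Total Δv = 3966 + 3582 = 7548 m/s.

Δv ≈ 7.55 km/s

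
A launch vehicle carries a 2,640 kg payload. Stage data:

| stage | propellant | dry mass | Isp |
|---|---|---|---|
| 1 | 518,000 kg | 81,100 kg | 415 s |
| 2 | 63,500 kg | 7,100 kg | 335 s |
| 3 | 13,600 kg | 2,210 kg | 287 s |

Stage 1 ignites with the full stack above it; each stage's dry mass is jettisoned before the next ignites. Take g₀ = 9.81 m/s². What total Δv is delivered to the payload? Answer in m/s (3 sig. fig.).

Ignition mass of stage 1 = 518,000+81,100 + 63,500+7,100 + 13,600+2,210 + 2,640 = 688,150 kg.
Stage 1: m₀ = 688,150 kg, m_f = 688,150 − 518,000 = 170,150 kg; Δv = 415×9.81×ln(4.044) = 4071.2×1.3973 ≈ 5689 m/s.
Stage 2: m₀ = 89,050 kg, m_f = 89,050 − 63,500 = 25,550 kg; Δv = 335×9.81×ln(3.485) = 3286.4×1.2486 ≈ 4103 m/s.
Stage 3: m₀ = 18,450 kg, m_f = 18,450 − 13,600 = 4,850 kg; Δv = 287×9.81×ln(3.804) = 2815.5×1.3361 ≈ 3762 m/s.
Total Δv = 5689 + 4103 + 3762 = 13554 m/s.

Δv ≈ 13600 m/s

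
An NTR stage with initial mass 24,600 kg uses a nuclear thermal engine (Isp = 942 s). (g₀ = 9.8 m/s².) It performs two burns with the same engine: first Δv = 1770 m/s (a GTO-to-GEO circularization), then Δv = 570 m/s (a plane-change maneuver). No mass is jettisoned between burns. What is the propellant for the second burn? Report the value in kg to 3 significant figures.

v_e = Isp · g₀ = 942 × 9.8 = 9231.6 m/s.
After the first burn: m = 24600 × exp(−1770/9231.6) = 24600 × 0.82553 = 20,308 kg.
After the second burn: m = 20,308 × exp(−570/9231.6) = 20,308 × 0.94012 = 19,092 kg.
Second-burn propellant = 20,308 − 19,092 = 1,216 kg.

propellant for the second burn ≈ 1220 kg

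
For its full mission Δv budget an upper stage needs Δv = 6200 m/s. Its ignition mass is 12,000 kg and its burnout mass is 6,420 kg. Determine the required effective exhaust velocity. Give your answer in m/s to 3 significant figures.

ln(m₀/m_f) = ln(12000/6420) = ln(1.869) = 0.6255.
Rocket equation: v_e = Δv / ln(m₀/m_f) = 6200 / 0.6255 = 9912.3 m/s.

v_e ≈ 9910 m/s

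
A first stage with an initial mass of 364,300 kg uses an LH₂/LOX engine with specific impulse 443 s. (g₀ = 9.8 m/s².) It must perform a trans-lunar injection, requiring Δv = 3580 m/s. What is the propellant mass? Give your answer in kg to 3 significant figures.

v_e = Isp · g₀ = 443 × 9.8 = 4341.4 m/s.
Rocket equation: m₀/m_f = exp(Δv / v_e) = exp(3580 / 4341.4) = exp(0.8246) = 2.2810.
m_f = 364,300 / 2.2810 = 159,711 kg, so propellant = m₀ − m_f = 364,300 − 159,711 = 204,589 kg.

propellant mass ≈ 205000 kg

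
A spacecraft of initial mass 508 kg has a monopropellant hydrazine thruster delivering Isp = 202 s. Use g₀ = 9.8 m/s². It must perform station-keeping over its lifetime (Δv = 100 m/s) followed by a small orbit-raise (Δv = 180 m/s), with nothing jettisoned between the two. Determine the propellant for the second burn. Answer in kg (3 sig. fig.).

v_e = Isp · g₀ = 202 × 9.8 = 1979.6 m/s.
After the first burn: m = 508 × exp(−100/1979.6) = 508 × 0.95074 = 482.976 kg.
After the second burn: m = 482.976 × exp(−180/1979.6) = 482.976 × 0.91308 = 440.996 kg.
Second-burn propellant = 482.976 − 440.996 = 41.98 kg.

propellant for the second burn ≈ 42.0 kg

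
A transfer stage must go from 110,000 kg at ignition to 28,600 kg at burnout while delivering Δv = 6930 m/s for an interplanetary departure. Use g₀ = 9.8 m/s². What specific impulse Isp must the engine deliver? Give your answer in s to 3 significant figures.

ln(m₀/m_f) = ln(110000/28600) = ln(3.846) = 1.3471.
From the ideal rocket equation, v_e = Δv / ln(m₀/m_f) = 6930 / 1.3471 = 5144.5 m/s.
Isp = v_e / g₀ = 5144.5 / 9.8 = 524.9 s.

Isp ≈ 525 s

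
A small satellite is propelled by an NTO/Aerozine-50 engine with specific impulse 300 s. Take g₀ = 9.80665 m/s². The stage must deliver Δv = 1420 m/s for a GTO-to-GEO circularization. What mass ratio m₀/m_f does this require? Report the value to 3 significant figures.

v_e = Isp · g₀ = 300 × 9.80665 = 2942.0 m/s.
Using Δv = v_e ln(m₀/m_f): m₀/m_f = exp(Δv / v_e) = exp(1420 / 2942.0) = exp(0.4827) = 1.6204.

mass ratio ≈ 1.62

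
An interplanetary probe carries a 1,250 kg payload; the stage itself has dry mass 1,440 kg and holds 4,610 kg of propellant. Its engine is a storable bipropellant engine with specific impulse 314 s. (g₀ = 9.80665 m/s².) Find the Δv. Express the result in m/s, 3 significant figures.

Δv ≈ 3070 m/s

v_e = Isp · g₀ = 314 × 9.80665 = 3079.3 m/s.
m₀ = payload + dry + propellant = 1,250 + 1,440 + 4,610 = 7,300 kg.
m_f = payload + dry = 1,250 + 1,440 = 2,690 kg.
Δv = v_e · ln(m₀/m_f) = 3079.3 × ln(2.714) = 3079.3 × 0.9983 ≈ 3074.2 m/s.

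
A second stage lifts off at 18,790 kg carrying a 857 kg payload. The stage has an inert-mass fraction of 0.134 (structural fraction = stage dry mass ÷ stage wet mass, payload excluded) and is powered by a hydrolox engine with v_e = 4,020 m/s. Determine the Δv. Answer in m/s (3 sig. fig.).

Δv ≈ 7040 m/s

Stage wet mass = m₀ − payload = 18,790 − 857 = 17,933 kg.
Stage dry mass = ε × stage wet mass = 0.134 × 17,933 = 2,403.02 kg.
Burnout mass m_f = stage dry + payload = 2,403.02 + 857 = 3,260.02 kg.
Δv = v_e · ln(18,790/3,260.02) = 4020.0 × ln(5.764) = 4020.0 × 1.7516 ≈ 7041 m/s.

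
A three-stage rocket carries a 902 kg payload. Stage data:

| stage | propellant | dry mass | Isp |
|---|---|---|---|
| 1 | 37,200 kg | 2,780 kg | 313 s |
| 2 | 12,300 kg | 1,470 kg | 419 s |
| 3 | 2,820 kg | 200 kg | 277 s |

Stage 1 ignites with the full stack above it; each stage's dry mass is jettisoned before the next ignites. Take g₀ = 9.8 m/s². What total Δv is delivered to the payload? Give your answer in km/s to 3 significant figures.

Δv ≈ 11.5 km/s

Ignition mass of stage 1 = 37,200+2,780 + 12,300+1,470 + 2,820+200 + 902 = 57,672 kg.
Stage 1: m₀ = 57,672 kg, m_f = 57,672 − 37,200 = 20,472 kg; Δv = 313×9.8×ln(2.817) = 3067.4×1.0357 ≈ 3177 m/s.
Stage 2: m₀ = 17,692 kg, m_f = 17,692 − 12,300 = 5,392 kg; Δv = 419×9.8×ln(3.281) = 4106.2×1.1882 ≈ 4879 m/s.
Stage 3: m₀ = 3,922 kg, m_f = 3,922 − 2,820 = 1,102 kg; Δv = 277×9.8×ln(3.559) = 2714.6×1.2695 ≈ 3446 m/s.
Total Δv = 3177 + 4879 + 3446 = 11502 m/s.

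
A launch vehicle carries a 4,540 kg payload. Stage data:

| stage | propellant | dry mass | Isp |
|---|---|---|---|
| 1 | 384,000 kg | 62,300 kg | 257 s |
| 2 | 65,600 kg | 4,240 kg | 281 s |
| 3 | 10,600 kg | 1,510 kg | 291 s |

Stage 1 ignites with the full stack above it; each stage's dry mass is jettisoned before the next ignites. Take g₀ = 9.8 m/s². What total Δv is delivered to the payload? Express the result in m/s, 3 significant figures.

Δv ≈ 10000 m/s

Ignition mass of stage 1 = 384,000+62,300 + 65,600+4,240 + 10,600+1,510 + 4,540 = 532,790 kg.
Stage 1: m₀ = 532,790 kg, m_f = 532,790 − 384,000 = 148,790 kg; Δv = 257×9.8×ln(3.581) = 2518.6×1.2756 ≈ 3213 m/s.
Stage 2: m₀ = 86,490 kg, m_f = 86,490 − 65,600 = 20,890 kg; Δv = 281×9.8×ln(4.14) = 2753.8×1.4208 ≈ 3912 m/s.
Stage 3: m₀ = 16,650 kg, m_f = 16,650 − 10,600 = 6,050 kg; Δv = 291×9.8×ln(2.752) = 2851.8×1.0124 ≈ 2887 m/s.
Total Δv = 3213 + 3912 + 2887 = 10012 m/s.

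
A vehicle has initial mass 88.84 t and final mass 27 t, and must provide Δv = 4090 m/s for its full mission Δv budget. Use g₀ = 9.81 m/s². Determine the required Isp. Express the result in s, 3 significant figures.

Isp ≈ 350 s

ln(m₀/m_f) = ln(88840/27000) = ln(3.29) = 1.1910.
By the Tsiolkovsky rocket equation, v_e = Δv / ln(m₀/m_f) = 4090 / 1.1910 = 3434.1 m/s.
Isp = v_e / g₀ = 3434.1 / 9.81 = 350.1 s.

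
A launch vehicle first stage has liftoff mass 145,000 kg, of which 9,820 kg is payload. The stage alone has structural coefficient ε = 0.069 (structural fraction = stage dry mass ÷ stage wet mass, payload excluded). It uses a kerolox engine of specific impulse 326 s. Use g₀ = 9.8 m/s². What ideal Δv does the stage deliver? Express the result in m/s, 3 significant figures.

Δv ≈ 6470 m/s

Stage wet mass = m₀ − payload = 145,000 − 9,820 = 135,180 kg.
Stage dry mass = ε × stage wet mass = 0.069 × 135,180 = 9,327.42 kg.
Burnout mass m_f = stage dry + payload = 9,327.42 + 9,820 = 19,147.42 kg.
v_e = Isp · g₀ = 326 × 9.8 = 3194.8 m/s.
Δv = v_e · ln(145,000/19,147.42) = 3194.8 × ln(7.573) = 3194.8 × 2.0246 ≈ 6468 m/s.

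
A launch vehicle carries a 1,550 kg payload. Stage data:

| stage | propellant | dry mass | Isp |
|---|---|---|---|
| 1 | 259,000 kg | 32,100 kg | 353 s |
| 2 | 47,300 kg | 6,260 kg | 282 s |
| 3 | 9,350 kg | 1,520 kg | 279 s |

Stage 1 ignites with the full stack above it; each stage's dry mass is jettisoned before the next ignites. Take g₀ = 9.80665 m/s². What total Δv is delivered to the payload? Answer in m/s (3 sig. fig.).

Ignition mass of stage 1 = 259,000+32,100 + 47,300+6,260 + 9,350+1,520 + 1,550 = 357,080 kg.
Stage 1: m₀ = 357,080 kg, m_f = 357,080 − 259,000 = 98,080 kg; Δv = 353×9.80665×ln(3.641) = 3461.7×1.2922 ≈ 4473 m/s.
Stage 2: m₀ = 65,980 kg, m_f = 65,980 − 47,300 = 18,680 kg; Δv = 282×9.80665×ln(3.532) = 2765.5×1.2619 ≈ 3490 m/s.
Stage 3: m₀ = 12,420 kg, m_f = 12,420 − 9,350 = 3,070 kg; Δv = 279×9.80665×ln(4.046) = 2736.1×1.3976 ≈ 3824 m/s.
Total Δv = 4473 + 3490 + 3824 = 11787 m/s.

Δv ≈ 11800 m/s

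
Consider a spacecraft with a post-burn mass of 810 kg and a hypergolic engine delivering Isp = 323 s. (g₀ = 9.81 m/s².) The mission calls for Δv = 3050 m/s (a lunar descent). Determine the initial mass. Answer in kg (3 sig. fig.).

v_e = Isp · g₀ = 323 × 9.81 = 3168.6 m/s.
m₀/m_f = exp(Δv / v_e) = exp(3050 / 3168.6) = exp(0.9626) = 2.6184.
m₀ = m_f × 2.6184 = 810 × 2.6184 = 2,120.9 kg.

initial mass ≈ 2120 kg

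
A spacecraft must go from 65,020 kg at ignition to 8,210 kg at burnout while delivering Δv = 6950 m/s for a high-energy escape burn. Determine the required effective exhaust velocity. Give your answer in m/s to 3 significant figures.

v_e ≈ 3360 m/s

ln(m₀/m_f) = ln(65020/8210) = ln(7.92) = 2.0693.
From the ideal rocket equation, v_e = Δv / ln(m₀/m_f) = 6950 / 2.0693 = 3358.6 m/s.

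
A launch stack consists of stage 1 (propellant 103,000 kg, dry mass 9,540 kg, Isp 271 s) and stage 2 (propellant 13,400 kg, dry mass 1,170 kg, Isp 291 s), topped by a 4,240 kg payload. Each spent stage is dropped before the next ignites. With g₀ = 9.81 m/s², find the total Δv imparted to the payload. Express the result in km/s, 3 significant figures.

Ignition mass of stage 1 = 103,000+9,540 + 13,400+1,170 + 4,240 = 131,350 kg.
Stage 1: m₀ = 131,350 kg, m_f = 131,350 − 103,000 = 28,350 kg; Δv = 271×9.81×ln(4.633) = 2658.5×1.5332 ≈ 4076 m/s.
Stage 2: m₀ = 18,810 kg, m_f = 18,810 − 13,400 = 5,410 kg; Δv = 291×9.81×ln(3.477) = 2854.7×1.2461 ≈ 3557 m/s.
Total Δv = 4076 + 3557 = 7633 m/s.

Δv ≈ 7.63 km/s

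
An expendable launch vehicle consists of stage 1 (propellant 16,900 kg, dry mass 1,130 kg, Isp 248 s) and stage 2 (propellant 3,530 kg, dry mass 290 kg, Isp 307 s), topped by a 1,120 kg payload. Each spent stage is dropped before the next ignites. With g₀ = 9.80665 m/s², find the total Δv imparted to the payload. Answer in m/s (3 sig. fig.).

Ignition mass of stage 1 = 16,900+1,130 + 3,530+290 + 1,120 = 22,970 kg.
Stage 1: m₀ = 22,970 kg, m_f = 22,970 − 16,900 = 6,070 kg; Δv = 248×9.80665×ln(3.784) = 2432.0×1.3308 ≈ 3237 m/s.
Stage 2: m₀ = 4,940 kg, m_f = 4,940 − 3,530 = 1,410 kg; Δv = 307×9.80665×ln(3.504) = 3010.6×1.2538 ≈ 3775 m/s.
Total Δv = 3237 + 3775 = 7012 m/s.

Δv ≈ 7010 m/s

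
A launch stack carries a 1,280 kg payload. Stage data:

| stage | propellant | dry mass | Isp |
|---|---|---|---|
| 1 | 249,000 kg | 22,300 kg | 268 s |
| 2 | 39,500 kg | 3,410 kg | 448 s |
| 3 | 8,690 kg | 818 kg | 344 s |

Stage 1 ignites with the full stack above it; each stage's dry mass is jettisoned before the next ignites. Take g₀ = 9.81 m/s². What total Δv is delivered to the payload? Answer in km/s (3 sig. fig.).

Ignition mass of stage 1 = 249,000+22,300 + 39,500+3,410 + 8,690+818 + 1,280 = 324,998 kg.
Stage 1: m₀ = 324,998 kg, m_f = 324,998 − 249,000 = 75,998 kg; Δv = 268×9.81×ln(4.276) = 2629.1×1.4531 ≈ 3820 m/s.
Stage 2: m₀ = 53,698 kg, m_f = 53,698 − 39,500 = 14,198 kg; Δv = 448×9.81×ln(3.782) = 4394.9×1.3303 ≈ 5846 m/s.
Stage 3: m₀ = 10,788 kg, m_f = 10,788 − 8,690 = 2,098 kg; Δv = 344×9.81×ln(5.142) = 3374.6×1.6374 ≈ 5526 m/s.
Total Δv = 3820 + 5846 + 5526 = 15192 m/s.

Δv ≈ 15.2 km/s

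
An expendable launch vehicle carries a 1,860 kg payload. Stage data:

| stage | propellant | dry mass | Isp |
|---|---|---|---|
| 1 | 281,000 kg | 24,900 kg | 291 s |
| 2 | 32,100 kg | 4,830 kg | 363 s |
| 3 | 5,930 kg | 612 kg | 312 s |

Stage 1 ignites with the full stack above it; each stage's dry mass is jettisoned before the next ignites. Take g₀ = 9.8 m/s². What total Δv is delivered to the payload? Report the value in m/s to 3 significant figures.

Δv ≈ 12700 m/s

Ignition mass of stage 1 = 281,000+24,900 + 32,100+4,830 + 5,930+612 + 1,860 = 351,232 kg.
Stage 1: m₀ = 351,232 kg, m_f = 351,232 − 281,000 = 70,232 kg; Δv = 291×9.8×ln(5.001) = 2851.8×1.6096 ≈ 4590 m/s.
Stage 2: m₀ = 45,332 kg, m_f = 45,332 − 32,100 = 13,232 kg; Δv = 363×9.8×ln(3.426) = 3557.4×1.2314 ≈ 4380 m/s.
Stage 3: m₀ = 8,402 kg, m_f = 8,402 − 5,930 = 2,472 kg; Δv = 312×9.8×ln(3.399) = 3057.6×1.2234 ≈ 3741 m/s.
Total Δv = 4590 + 4380 + 3741 = 12711 m/s.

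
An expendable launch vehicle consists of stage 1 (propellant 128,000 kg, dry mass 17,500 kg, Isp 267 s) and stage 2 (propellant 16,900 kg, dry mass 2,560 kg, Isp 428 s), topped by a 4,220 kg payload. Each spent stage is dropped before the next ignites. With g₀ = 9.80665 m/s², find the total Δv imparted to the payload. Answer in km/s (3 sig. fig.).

Δv ≈ 8.95 km/s

Ignition mass of stage 1 = 128,000+17,500 + 16,900+2,560 + 4,220 = 169,180 kg.
Stage 1: m₀ = 169,180 kg, m_f = 169,180 − 128,000 = 41,180 kg; Δv = 267×9.80665×ln(4.108) = 2618.4×1.4130 ≈ 3700 m/s.
Stage 2: m₀ = 23,680 kg, m_f = 23,680 − 16,900 = 6,780 kg; Δv = 428×9.80665×ln(3.493) = 4197.2×1.2507 ≈ 5249 m/s.
Total Δv = 3700 + 5249 = 8949 m/s.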